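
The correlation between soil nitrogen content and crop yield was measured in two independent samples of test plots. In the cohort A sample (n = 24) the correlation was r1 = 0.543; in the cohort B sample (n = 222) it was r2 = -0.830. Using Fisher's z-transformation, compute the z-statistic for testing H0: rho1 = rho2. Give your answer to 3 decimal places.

Fisher z-transforms: z1 = atanh(0.543) = 0.608400, z2 = atanh(-0.830) = -1.188136; difference d = 1.796536
Var(d) = 1/21 + 1/219 = 0.0476190 + 0.0045662 = 0.0521852
z = d/√Var(d) = 1.796536 / √0.0521852 = 1.796536 / 0.228441 = 7.864

7.864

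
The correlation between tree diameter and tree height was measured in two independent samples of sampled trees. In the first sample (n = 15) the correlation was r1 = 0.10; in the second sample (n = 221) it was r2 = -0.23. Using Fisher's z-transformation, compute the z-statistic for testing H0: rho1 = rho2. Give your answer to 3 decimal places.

Fisher z-transforms: z1 = atanh(0.10) = 0.100335, z2 = atanh(-0.23) = -0.234189; difference d = 0.334524
Var(d) = 1/12 + 1/218 = 0.0833333 + 0.0045872 = 0.0879205
z = d/√Var(d) = 0.334524 / √0.0879205 = 0.334524 / 0.296514 = 1.128

1.128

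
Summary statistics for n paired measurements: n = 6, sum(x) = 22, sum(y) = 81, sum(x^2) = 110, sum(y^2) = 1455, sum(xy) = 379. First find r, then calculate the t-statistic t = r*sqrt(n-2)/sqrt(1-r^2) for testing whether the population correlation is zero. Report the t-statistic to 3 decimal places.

2.633

S_xy = nΣxy − ΣxΣy = 6·379 − 22·81 = 2274 − 1782 = 492
S_xx = nΣx² − (Σx)² = 6·110 − 22² = 660 − 484 = 176
S_yy = nΣy² − (Σy)² = 6·1455 − 81² = 8730 − 6561 = 2169
r = S_xy / √(S_xx·S_yy) = 492 / √(176·2169) = 492 / √381744 = 492 / 617.8544 = 0.7963
t = r·√(n−2)/√(1−r²) = 0.7963·√4 / √(1−0.634094) = 1.592600 / 0.604902 = 2.633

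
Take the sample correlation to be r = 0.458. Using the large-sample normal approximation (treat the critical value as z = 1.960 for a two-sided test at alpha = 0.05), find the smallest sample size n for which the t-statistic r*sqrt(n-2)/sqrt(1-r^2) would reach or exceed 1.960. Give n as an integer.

r√(n−2)/√(1−r²) ≥ 1.960  ⇔  n−2 ≥ (1.960)²·(1−r²)/r²
(1−r²)/r² = (1−0.209764)/0.209764 = 3.7673
n ≥ 2 + 3.8416·3.7673 = 2 + 14.4725 = 16.4725
⌈16.4725⌉ = 17

17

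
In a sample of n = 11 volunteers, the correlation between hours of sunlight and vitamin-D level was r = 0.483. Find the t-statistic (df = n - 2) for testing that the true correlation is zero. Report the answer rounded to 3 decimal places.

1 − r² = 1 − 0.233289 = 0.766711;  √(1−r²) = 0.875620
√(n−2) = √9 = 3.000000
t = r·√(n−2)/√(1−r²) = 0.483 · 3.000000 / 0.875620 = 1.655

1.655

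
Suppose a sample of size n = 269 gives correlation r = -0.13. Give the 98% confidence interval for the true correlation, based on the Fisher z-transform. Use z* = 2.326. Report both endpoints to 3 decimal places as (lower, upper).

z_r = atanh(-0.13) = -0.130740;  SE = 1/√(n−3) = 1/√266 = 0.061314
z-limits: -0.130740 ± 2.326·0.061314 = -0.130740 ± 0.142616 = [-0.273356, 0.011876]
ρ-limits: (tanh -0.273356, tanh 0.011876) = (-0.267, 0.012)

(-0.267, 0.012)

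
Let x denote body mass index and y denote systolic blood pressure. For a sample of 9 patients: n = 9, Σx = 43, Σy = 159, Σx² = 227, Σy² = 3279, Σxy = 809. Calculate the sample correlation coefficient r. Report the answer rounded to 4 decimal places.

0.4901

Numerator: nΣxy − (Σx)(Σy) = 9·809 − (43)(159) = 444
Denominator: √[(nΣx²−(Σx)²)(nΣy²−(Σy)²)]
  nΣx²−(Σx)² = 9·227 − 1849 = 194;  nΣy²−(Σy)² = 9·3279 − 25281 = 4230
  √(194·4230) = √820620 = 905.8808
r = 444 / 905.8808 = 0.4901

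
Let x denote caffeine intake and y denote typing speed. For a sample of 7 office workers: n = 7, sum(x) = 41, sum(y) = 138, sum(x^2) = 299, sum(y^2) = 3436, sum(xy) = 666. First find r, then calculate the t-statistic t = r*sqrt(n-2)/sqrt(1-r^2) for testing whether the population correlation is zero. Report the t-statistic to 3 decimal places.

S_xy = nΣxy − ΣxΣy = 7·666 − 41·138 = 4662 − 5658 = -996
S_xx = nΣx² − (Σx)² = 7·299 − 41² = 2093 − 1681 = 412
S_yy = nΣy² − (Σy)² = 7·3436 − 138² = 24052 − 19044 = 5008
r = S_xy / √(S_xx·S_yy) = -996 / √(412·5008) = -996 / √2063296 = -996 / 1436.4178 = -0.6934
t = r·√(n−2)/√(1−r²) = -0.6934·√5 / √(1−0.480804) = -1.550490 / 0.720553 = -2.152

-2.152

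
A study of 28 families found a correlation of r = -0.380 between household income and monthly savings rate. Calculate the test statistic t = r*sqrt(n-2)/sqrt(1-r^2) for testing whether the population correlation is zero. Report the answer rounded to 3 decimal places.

-2.095

1 − r² = 1 − 0.144400 = 0.855600;  √(1−r²) = 0.924986
√(n−2) = √26 = 5.099020
t = r·√(n−2)/√(1−r²) = -0.380 · 5.099020 / 0.924986 = -2.095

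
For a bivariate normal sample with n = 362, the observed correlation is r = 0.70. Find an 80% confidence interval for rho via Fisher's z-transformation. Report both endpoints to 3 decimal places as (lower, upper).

(0.664, 0.733)

Fisher z: z_r = atanh(r) = ½·ln((1+0.70)/(1−0.70)) = 0.867301
SE(z) = 1/√(n−3) = 1/√359 = 0.052778
80% ⇒ z* = 1.282; margin = 1.282·0.052778 = 0.067661
CI on z-scale: (0.799640, 0.934962)
Back-transform: tanh(0.799640) = 0.663835, tanh(0.934962) = 0.732899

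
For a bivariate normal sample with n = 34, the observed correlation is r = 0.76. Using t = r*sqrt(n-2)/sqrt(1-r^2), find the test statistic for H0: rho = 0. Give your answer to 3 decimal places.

t = r·√(n−2) / √(1−r²) with r = 0.76, n = 34
  = 0.76·√32 / √(1 − 0.5776)
  = 0.76·5.656854 / 0.649923
  = 4.299209 / 0.649923 = 6.615

6.615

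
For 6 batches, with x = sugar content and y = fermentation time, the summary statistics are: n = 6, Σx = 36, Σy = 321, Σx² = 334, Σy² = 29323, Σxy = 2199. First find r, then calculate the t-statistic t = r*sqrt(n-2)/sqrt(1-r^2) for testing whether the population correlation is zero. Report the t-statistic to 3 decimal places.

0.468

Numerator: nΣxy − (Σx)(Σy) = 6·2199 − (36)(321) = 1638
Denominator: √[(nΣx²−(Σx)²)(nΣy²−(Σy)²)]
  nΣx²−(Σx)² = 6·334 − 1296 = 708;  nΣy²−(Σy)² = 6·29323 − 103041 = 72897
  √(708·72897) = √51611076 = 7184.0849
r = 1638 / 7184.0849 = 0.2280
t = r·√(n−2)/√(1−r²) = 0.2280·√4 / √(1−0.051984) = 0.456000 / 0.973661 = 0.468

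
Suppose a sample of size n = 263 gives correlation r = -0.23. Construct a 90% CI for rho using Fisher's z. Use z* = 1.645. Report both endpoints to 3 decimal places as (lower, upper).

Fisher z: z_r = atanh(r) = ½·ln((1+(-0.23))/(1−(-0.23))) = -0.234189
SE(z) = 1/√(n−3) = 1/√260 = 0.062017
90% ⇒ z* = 1.645; margin = 1.645·0.062017 = 0.102018
CI on z-scale: (-0.336207, -0.132171)
Back-transform: tanh(-0.336207) = -0.324087, tanh(-0.132171) = -0.131407

(-0.324, -0.131)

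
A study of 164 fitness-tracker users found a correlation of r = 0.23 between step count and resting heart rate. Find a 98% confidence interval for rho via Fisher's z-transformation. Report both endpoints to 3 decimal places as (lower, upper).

Fisher z: z_r = atanh(r) = ½·ln((1+0.23)/(1−0.23)) = 0.234189
SE(z) = 1/√(n−3) = 1/√161 = 0.078811
98% ⇒ z* = 2.326; margin = 2.326·0.078811 = 0.183314
CI on z-scale: (0.050875, 0.417503)
Back-transform: tanh(0.050875) = 0.050831, tanh(0.417503) = 0.394825

(0.051, 0.395)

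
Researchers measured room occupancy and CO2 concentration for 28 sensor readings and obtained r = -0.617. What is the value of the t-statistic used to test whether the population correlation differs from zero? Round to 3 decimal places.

-3.998

t = r·√(n−2) / √(1−r²) with r = -0.617, n = 28
  = -0.617·√26 / √(1 − 0.380689)
  = -0.617·5.099020 / 0.786963
  = -3.146095 / 0.786963 = -3.998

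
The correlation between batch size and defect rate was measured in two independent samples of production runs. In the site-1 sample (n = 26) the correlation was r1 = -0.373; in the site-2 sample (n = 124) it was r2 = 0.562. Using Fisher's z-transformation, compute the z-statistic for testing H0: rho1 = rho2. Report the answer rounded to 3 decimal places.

z1 = atanh(-0.373) = -0.391903,  z2 = atanh(0.562) = 0.635752
SE = √(1/(n1−3) + 1/(n2−3)) = √(1/23 + 1/121) = √(0.0434783 + 0.0082645) = √0.0517428 = 0.227470
z = (z1 − z2)/SE = (-0.391903 − 0.635752) / 0.227470 = -1.027655 / 0.227470 = -4.518

-4.518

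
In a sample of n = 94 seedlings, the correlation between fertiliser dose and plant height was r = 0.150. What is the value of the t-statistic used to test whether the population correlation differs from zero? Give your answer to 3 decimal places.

t = r·√(n−2) / √(1−r²) with r = 0.150, n = 94
  = 0.150·√92 / √(1 − 0.022500)
  = 0.150·9.591663 / 0.988686
  = 1.438749 / 0.988686 = 1.455

1.455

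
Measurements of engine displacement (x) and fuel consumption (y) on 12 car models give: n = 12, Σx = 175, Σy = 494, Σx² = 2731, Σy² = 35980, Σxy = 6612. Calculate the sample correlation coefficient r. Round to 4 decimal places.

-0.3540

S_xy = nΣxy − ΣxΣy = 12·6612 − 175·494 = 79344 − 86450 = -7106
S_xx = nΣx² − (Σx)² = 12·2731 − 175² = 32772 − 30625 = 2147
S_yy = nΣy² − (Σy)² = 12·35980 − 494² = 431760 − 244036 = 187724
r = S_xy / √(S_xx·S_yy) = -7106 / √(2147·187724) = -7106 / √403043428 = -7106 / 20075.9415 = -0.3540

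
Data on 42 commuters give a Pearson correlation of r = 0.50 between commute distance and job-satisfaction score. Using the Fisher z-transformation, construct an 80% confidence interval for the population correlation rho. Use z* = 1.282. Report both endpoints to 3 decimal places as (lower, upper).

z_r = atanh(0.50) = 0.549306;  SE = 1/√(n−3) = 1/√39 = 0.160128
z-limits: 0.549306 ± 1.282·0.160128 = 0.549306 ± 0.205284 = [0.344022, 0.754590]
ρ-limits: (tanh 0.344022, tanh 0.754590) = (0.331, 0.638)

(0.331, 0.638)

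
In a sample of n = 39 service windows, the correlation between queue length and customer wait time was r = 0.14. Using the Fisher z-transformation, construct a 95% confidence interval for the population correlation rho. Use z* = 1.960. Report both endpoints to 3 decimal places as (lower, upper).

Fisher z: z_r = atanh(r) = ½·ln((1+0.14)/(1−0.14)) = 0.140926
SE(z) = 1/√(n−3) = 1/√36 = 0.166667
95% ⇒ z* = 1.960; margin = 1.960·0.166667 = 0.326667
CI on z-scale: (-0.185741, 0.467593)
Back-transform: tanh(-0.185741) = -0.183634, tanh(0.467593) = 0.436252

(-0.184, 0.436)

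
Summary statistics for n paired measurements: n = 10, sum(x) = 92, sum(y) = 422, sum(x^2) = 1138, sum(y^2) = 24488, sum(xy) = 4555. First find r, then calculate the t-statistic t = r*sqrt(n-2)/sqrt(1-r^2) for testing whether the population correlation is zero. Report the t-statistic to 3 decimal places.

1.556

Numerator: nΣxy − (Σx)(Σy) = 10·4555 − (92)(422) = 6726
Denominator: √[(nΣx²−(Σx)²)(nΣy²−(Σy)²)]
  nΣx²−(Σx)² = 10·1138 − 8464 = 2916;  nΣy²−(Σy)² = 10·24488 − 178084 = 66796
  √(2916·66796) = √194777136 = 13956.2580
r = 6726 / 13956.2580 = 0.4819
t = r·√(n−2)/√(1−r²) = 0.4819·√8 / √(1−0.232228) = 1.363019 / 0.876226 = 1.556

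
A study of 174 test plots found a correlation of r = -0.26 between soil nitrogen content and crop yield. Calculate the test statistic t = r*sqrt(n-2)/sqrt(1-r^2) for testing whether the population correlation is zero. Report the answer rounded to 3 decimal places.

-3.531

t = r·√(n−2) / √(1−r²) with r = -0.26, n = 174
  = -0.26·√172 / √(1 − 0.0676)
  = -0.26·13.114877 / 0.965609
  = -3.409868 / 0.965609 = -3.531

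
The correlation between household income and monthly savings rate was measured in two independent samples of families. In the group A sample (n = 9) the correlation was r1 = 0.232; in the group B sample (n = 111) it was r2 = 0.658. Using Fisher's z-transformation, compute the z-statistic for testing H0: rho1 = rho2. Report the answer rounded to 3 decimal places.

Fisher z-transforms: z1 = atanh(0.232) = 0.236302, z2 = atanh(0.658) = 0.789278; difference d = -0.552976
Var(d) = 1/6 + 1/108 = 0.1666667 + 0.0092593 = 0.1759260
z = d/√Var(d) = -0.552976 / √0.1759260 = -0.552976 / 0.419435 = -1.318

-1.318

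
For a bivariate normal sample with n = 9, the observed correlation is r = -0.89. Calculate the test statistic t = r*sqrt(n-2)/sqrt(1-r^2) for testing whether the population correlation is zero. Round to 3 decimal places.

-5.164

t = r·√(n−2) / √(1−r²) with r = -0.89, n = 9
  = -0.89·√7 / √(1 − 0.7921)
  = -0.89·2.645751 / 0.455961
  = -2.354718 / 0.455961 = -5.164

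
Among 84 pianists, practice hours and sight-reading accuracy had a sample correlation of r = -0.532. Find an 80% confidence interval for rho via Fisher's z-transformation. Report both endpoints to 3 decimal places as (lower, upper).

Fisher z: z_r = atanh(r) = ½·ln((1+(-0.532))/(1−(-0.532))) = -0.592931
SE(z) = 1/√(n−3) = 1/√81 = 0.111111
80% ⇒ z* = 1.282; margin = 1.282·0.111111 = 0.142444
CI on z-scale: (-0.735375, -0.450487)
Back-transform: tanh(-0.735375) = -0.626343, tanh(-0.450487) = -0.422299

(-0.626, -0.422)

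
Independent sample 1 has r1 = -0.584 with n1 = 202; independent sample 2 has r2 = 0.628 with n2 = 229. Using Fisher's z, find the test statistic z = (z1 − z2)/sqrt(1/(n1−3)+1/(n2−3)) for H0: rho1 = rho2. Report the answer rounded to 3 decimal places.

Fisher z-transforms: z1 = atanh(-0.584) = -0.668512, z2 = atanh(0.628) = 0.738107; difference d = -1.406619
Var(d) = 1/199 + 1/226 = 0.0050251 + 0.0044248 = 0.0094499
z = d/√Var(d) = -1.406619 / √0.0094499 = -1.406619 / 0.097211 = -14.470

-14.470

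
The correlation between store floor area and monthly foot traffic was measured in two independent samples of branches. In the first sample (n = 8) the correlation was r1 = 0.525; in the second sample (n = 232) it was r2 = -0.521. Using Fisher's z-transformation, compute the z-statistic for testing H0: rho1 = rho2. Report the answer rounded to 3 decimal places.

2.568

Fisher z-transforms: z1 = atanh(0.525) = 0.583217, z2 = atanh(-0.521) = -0.577711; difference d = 1.160928
Var(d) = 1/5 + 1/229 = 0.2000000 + 0.0043668 = 0.2043668
z = d/√Var(d) = 1.160928 / √0.2043668 = 1.160928 / 0.452069 = 2.568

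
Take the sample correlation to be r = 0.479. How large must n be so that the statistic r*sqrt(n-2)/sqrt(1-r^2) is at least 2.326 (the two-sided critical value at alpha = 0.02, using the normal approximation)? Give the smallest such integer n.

r√(n−2)/√(1−r²) ≥ 2.326  ⇔  n−2 ≥ (2.326)²·(1−r²)/r²
(1−r²)/r² = (1−0.229441)/0.229441 = 3.3584
n ≥ 2 + 5.410276·3.3584 = 2 + 18.1699 = 20.1699
⌈20.1699⌉ = 21

21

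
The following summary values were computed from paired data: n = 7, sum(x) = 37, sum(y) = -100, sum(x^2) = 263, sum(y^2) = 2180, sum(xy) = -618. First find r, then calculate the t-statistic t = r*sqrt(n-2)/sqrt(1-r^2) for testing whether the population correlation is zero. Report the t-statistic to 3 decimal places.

-0.968

Numerator: nΣxy − (Σx)(Σy) = 7·(-618) − (37)(-100) = -626
Denominator: √[(nΣx²−(Σx)²)(nΣy²−(Σy)²)]
  nΣx²−(Σx)² = 7·263 − 1369 = 472;  nΣy²−(Σy)² = 7·2180 − 10000 = 5260
  √(472·5260) = √2482720 = 1575.6649
r = -626 / 1575.6649 = -0.3973
t = r·√(n−2)/√(1−r²) = -0.3973·√5 / √(1−0.157847) = -0.888390 / 0.917689 = -0.968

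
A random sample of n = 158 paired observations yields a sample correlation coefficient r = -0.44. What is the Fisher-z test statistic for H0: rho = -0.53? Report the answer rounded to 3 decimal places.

z_r = atanh(-0.44) = -0.472231,  z_0 = atanh(-0.53) = -0.590145
SE = 1/√(n−3) = 1/√155 = 0.080322
z = (z_r − z_0)/SE = (-0.472231 − (-0.590145)) / 0.080322 = 0.117914 / 0.080322 = 1.468

1.468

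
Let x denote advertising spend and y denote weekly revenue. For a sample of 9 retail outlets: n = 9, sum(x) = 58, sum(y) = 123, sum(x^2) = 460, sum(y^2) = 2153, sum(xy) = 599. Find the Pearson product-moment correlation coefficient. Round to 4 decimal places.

-0.9600

S_xy = nΣxy − ΣxΣy = 9·599 − 58·123 = 5391 − 7134 = -1743
S_xx = nΣx² − (Σx)² = 9·460 − 58² = 4140 − 3364 = 776
S_yy = nΣy² − (Σy)² = 9·2153 − 123² = 19377 − 15129 = 4248
r = S_xy / √(S_xx·S_yy) = -1743 / √(776·4248) = -1743 / √3296448 = -1743 / 1815.6123 = -0.9600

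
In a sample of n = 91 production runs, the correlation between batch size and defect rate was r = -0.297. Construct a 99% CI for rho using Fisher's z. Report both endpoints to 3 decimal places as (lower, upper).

z_r = atanh(-0.297) = -0.306226;  SE = 1/√(n−3) = 1/√88 = 0.106600
z-limits: -0.306226 ± 2.576·0.106600 = -0.306226 ± 0.274602 = [-0.580828, -0.031624]
ρ-limits: (tanh -0.580828, tanh -0.031624) = (-0.523, -0.032)

(-0.523, -0.032)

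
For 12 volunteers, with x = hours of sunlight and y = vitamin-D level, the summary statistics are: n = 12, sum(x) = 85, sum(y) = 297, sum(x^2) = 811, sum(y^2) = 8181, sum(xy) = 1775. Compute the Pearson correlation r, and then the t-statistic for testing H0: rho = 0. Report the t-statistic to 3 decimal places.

-4.066

S_xy = nΣxy − ΣxΣy = 12·1775 − 85·297 = 21300 − 25245 = -3945
S_xx = nΣx² − (Σx)² = 12·811 − 85² = 9732 − 7225 = 2507
S_yy = nΣy² − (Σy)² = 12·8181 − 297² = 98172 − 88209 = 9963
r = S_xy / √(S_xx·S_yy) = -3945 / √(2507·9963) = -3945 / √24977241 = -3945 / 4997.7236 = -0.7894
t = r·√(n−2)/√(1−r²) = -0.7894·√10 / √(1−0.623152) = -2.496302 / 0.613879 = -4.066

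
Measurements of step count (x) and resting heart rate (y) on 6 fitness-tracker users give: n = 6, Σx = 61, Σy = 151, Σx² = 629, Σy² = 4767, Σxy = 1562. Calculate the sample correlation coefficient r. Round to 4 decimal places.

S_xy = nΣxy − ΣxΣy = 6·1562 − 61·151 = 9372 − 9211 = 161
S_xx = nΣx² − (Σx)² = 6·629 − 61² = 3774 − 3721 = 53
S_yy = nΣy² − (Σy)² = 6·4767 − 151² = 28602 − 22801 = 5801
r = S_xy / √(S_xx·S_yy) = 161 / √(53·5801) = 161 / √307453 = 161 / 554.4844 = 0.2904

0.2904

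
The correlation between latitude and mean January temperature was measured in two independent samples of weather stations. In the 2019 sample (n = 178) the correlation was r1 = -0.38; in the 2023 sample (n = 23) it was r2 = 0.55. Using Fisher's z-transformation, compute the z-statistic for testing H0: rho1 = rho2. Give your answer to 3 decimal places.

z1 = atanh(-0.38) = -0.400060,  z2 = atanh(0.55) = 0.618381
SE = √(1/(n1−3) + 1/(n2−3)) = √(1/175 + 1/20) = √(0.0057143 + 0.0500000) = √0.0557143 = 0.236039
z = (z1 − z2)/SE = (-0.400060 − 0.618381) / 0.236039 = -1.018441 / 0.236039 = -4.315

-4.315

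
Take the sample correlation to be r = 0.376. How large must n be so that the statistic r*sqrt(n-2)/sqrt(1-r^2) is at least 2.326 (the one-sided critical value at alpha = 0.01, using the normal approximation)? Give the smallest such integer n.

35

r√(n−2)/√(1−r²) ≥ 2.326  ⇔  n−2 ≥ (2.326)²·(1−r²)/r²
(1−r²)/r² = (1−0.141376)/0.141376 = 6.0733
n ≥ 2 + 5.410276·6.0733 = 2 + 32.8582 = 34.8582
⌈34.8582⌉ = 35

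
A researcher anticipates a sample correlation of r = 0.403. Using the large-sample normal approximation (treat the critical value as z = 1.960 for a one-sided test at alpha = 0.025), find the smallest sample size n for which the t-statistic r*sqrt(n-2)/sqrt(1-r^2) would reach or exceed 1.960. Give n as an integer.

22

r√(n−2)/√(1−r²) ≥ 1.960  ⇔  n−2 ≥ (1.960)²·(1−r²)/r²
(1−r²)/r² = (1−0.162409)/0.162409 = 5.1573
n ≥ 2 + 3.8416·5.1573 = 2 + 19.8123 = 21.8123
⌈21.8123⌉ = 22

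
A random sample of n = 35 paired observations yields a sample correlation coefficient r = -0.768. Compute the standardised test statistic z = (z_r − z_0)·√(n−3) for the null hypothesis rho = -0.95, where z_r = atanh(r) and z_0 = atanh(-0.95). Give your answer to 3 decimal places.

Fisher z: atanh(-0.768) = -1.015433, atanh(-0.95) = -1.831781
z = (z_r − z_0)·√(n−3) = (-1.015433 − (-1.831781))·√32 = 0.816348 · 5.656854 = 4.618

4.618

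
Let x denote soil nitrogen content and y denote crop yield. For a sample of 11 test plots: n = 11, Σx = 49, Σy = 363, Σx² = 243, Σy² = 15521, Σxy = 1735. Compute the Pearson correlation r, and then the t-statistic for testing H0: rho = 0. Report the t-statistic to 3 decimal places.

1.304

Numerator: nΣxy − (Σx)(Σy) = 11·1735 − (49)(363) = 1298
Denominator: √[(nΣx²−(Σx)²)(nΣy²−(Σy)²)]
  nΣx²−(Σx)² = 11·243 − 2401 = 272;  nΣy²−(Σy)² = 11·15521 − 131769 = 38962
  √(272·38962) = √10597664 = 3255.4054
r = 1298 / 3255.4054 = 0.3987
t = r·√(n−2)/√(1−r²) = 0.3987·√9 / √(1−0.158962) = 1.196100 / 0.917081 = 1.304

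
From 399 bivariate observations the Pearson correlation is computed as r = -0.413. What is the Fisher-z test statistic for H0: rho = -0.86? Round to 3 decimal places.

Fisher z: atanh(-0.413) = -0.439223, atanh(-0.86) = -1.293345
z = (z_r − z_0)·√(n−3) = (-0.439223 − (-1.293345))·√396 = 0.854122 · 19.899749 = 16.997

16.997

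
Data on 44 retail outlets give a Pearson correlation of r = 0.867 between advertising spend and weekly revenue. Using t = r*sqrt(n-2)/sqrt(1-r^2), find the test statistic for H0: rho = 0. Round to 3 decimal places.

t = r·√(n−2) / √(1−r²) with r = 0.867, n = 44
  = 0.867·√42 / √(1 − 0.751689)
  = 0.867·6.480741 / 0.498308
  = 5.618802 / 0.498308 = 11.276

11.276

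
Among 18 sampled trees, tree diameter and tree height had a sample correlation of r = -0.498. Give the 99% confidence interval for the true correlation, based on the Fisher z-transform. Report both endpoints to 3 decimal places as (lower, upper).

(-0.837, 0.118)

Fisher z: z_r = atanh(r) = ½·ln((1+(-0.498))/(1−(-0.498))) = -0.546643
SE(z) = 1/√(n−3) = 1/√15 = 0.258199
99% ⇒ z* = 2.576; margin = 2.576·0.258199 = 0.665121
CI on z-scale: (-1.211764, 0.118478)
Back-transform: tanh(-1.211764) = -0.837208, tanh(0.118478) = 0.117927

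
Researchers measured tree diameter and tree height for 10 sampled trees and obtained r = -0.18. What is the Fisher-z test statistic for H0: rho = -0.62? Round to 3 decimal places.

z_r = atanh(-0.18) = -0.181983,  z_0 = atanh(-0.62) = -0.725005
SE = 1/√(n−3) = 1/√7 = 0.377964
z = (z_r − z_0)/SE = (-0.181983 − (-0.725005)) / 0.377964 = 0.543022 / 0.377964 = 1.437

1.437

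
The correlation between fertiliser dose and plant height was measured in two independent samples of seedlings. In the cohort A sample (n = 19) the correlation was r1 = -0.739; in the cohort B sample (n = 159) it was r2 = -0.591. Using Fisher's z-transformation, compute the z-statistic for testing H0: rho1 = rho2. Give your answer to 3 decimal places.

-1.025

z1 = atanh(-0.739) = -0.948273,  z2 = atanh(-0.591) = -0.679201
SE = √(1/(n1−3) + 1/(n2−3)) = √(1/16 + 1/156) = √(0.0625000 + 0.0064103) = √0.0689103 = 0.262508
z = (z1 − z2)/SE = (-0.948273 − (-0.679201)) / 0.262508 = -0.269072 / 0.262508 = -1.025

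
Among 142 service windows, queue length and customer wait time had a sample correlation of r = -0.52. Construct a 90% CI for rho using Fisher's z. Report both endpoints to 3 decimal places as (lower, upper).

(-0.614, -0.411)

z_r = atanh(-0.52) = -0.576340;  SE = 1/√(n−3) = 1/√139 = 0.084819
z-limits: -0.576340 ± 1.645·0.084819 = -0.576340 ± 0.139527 = [-0.715867, -0.436813]
ρ-limits: (tanh -0.715867, tanh -0.436813) = (-0.614, -0.411)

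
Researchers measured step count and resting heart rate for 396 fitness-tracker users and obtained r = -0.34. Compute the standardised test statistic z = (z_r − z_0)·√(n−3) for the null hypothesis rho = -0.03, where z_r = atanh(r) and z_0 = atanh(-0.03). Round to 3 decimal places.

Fisher z: atanh(-0.34) = -0.354093, atanh(-0.03) = -0.030009
z = (z_r − z_0)·√(n−3) = (-0.354093 − (-0.030009))·√393 = -0.324084 · 19.824228 = -6.425

-6.425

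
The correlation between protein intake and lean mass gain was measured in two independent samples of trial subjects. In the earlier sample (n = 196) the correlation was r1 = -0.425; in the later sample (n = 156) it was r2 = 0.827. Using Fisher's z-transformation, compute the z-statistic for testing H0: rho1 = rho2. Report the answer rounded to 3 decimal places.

Fisher z-transforms: z1 = atanh(-0.425) = -0.453779, z2 = atanh(0.827) = 1.178569; difference d = -1.632348
Var(d) = 1/193 + 1/153 = 0.0051813 + 0.0065359 = 0.0117172
z = d/√Var(d) = -1.632348 / √0.0117172 = -1.632348 / 0.108246 = -15.080

-15.080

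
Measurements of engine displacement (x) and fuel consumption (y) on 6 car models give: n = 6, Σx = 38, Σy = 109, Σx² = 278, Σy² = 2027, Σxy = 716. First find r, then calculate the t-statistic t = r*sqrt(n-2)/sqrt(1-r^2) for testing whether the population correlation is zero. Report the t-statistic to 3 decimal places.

Numerator: nΣxy − (Σx)(Σy) = 6·716 − (38)(109) = 154
Denominator: √[(nΣx²−(Σx)²)(nΣy²−(Σy)²)]
  nΣx²−(Σx)² = 6·278 − 1444 = 224;  nΣy²−(Σy)² = 6·2027 − 11881 = 281
  √(224·281) = √62944 = 250.8864
r = 154 / 250.8864 = 0.6138
t = r·√(n−2)/√(1−r²) = 0.6138·√4 / √(1−0.376750) = 1.227600 / 0.789462 = 1.555

1.555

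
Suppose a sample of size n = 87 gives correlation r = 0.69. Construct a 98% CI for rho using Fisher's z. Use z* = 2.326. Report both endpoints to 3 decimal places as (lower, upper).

Fisher z: z_r = atanh(r) = ½·ln((1+0.69)/(1−0.69)) = 0.847956
SE(z) = 1/√(n−3) = 1/√84 = 0.109109
98% ⇒ z* = 2.326; margin = 2.326·0.109109 = 0.253788
CI on z-scale: (0.594168, 1.101744)
Back-transform: tanh(0.594168) = 0.532887, tanh(1.101744) = 0.801125

(0.533, 0.801)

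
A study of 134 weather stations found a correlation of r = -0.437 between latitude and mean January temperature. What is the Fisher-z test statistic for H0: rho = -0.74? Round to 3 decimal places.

z_r = atanh(-0.437) = -0.468517,  z_0 = atanh(-0.74) = -0.950479
SE = 1/√(n−3) = 1/√131 = 0.087370
z = (z_r − z_0)/SE = (-0.468517 − (-0.950479)) / 0.087370 = 0.481962 / 0.087370 = 5.516

5.516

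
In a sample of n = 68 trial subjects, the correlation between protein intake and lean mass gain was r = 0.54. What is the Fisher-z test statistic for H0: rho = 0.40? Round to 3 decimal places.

z_r = atanh(0.54) = 0.604156,  z_0 = atanh(0.40) = 0.423649
SE = 1/√(n−3) = 1/√65 = 0.124035
z = (z_r − z_0)/SE = (0.604156 − 0.423649) / 0.124035 = 0.180507 / 0.124035 = 1.455

1.455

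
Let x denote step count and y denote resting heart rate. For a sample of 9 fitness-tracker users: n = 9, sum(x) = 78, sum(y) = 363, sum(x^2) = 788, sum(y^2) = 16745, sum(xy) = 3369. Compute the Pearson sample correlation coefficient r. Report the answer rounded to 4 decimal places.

0.4594

Numerator: nΣxy − (Σx)(Σy) = 9·3369 − (78)(363) = 2007
Denominator: √[(nΣx²−(Σx)²)(nΣy²−(Σy)²)]
  nΣx²−(Σx)² = 9·788 − 6084 = 1008;  nΣy²−(Σy)² = 9·16745 − 131769 = 18936
  √(1008·18936) = √19087488 = 4368.9230
r = 2007 / 4368.9230 = 0.4594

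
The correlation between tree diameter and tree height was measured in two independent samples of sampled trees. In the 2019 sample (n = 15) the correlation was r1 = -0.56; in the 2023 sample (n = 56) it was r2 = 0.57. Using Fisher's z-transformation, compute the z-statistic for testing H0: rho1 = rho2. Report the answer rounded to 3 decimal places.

-4.005

z1 = atanh(-0.56) = -0.632833,  z2 = atanh(0.57) = 0.647523
SE = √(1/(n1−3) + 1/(n2−3)) = √(1/12 + 1/53) = √(0.0833333 + 0.0188679) = √0.1022012 = 0.319689
z = (z1 − z2)/SE = (-0.632833 − 0.647523) / 0.319689 = -1.280356 / 0.319689 = -4.005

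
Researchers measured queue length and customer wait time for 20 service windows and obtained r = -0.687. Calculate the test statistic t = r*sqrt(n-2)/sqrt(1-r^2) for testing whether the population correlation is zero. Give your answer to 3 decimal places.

-4.011

1 − r² = 1 − 0.471969 = 0.528031;  √(1−r²) = 0.726657
√(n−2) = √18 = 4.242641
t = r·√(n−2)/√(1−r²) = -0.687 · 4.242641 / 0.726657 = -4.011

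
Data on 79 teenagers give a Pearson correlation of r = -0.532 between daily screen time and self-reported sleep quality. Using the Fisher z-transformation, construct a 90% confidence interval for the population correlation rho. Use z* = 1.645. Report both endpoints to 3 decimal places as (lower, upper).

(-0.654, -0.384)

z_r = atanh(-0.532) = -0.592931;  SE = 1/√(n−3) = 1/√76 = 0.114708
z-limits: -0.592931 ± 1.645·0.114708 = -0.592931 ± 0.188695 = [-0.781626, -0.404236]
ρ-limits: (tanh -0.781626, tanh -0.404236) = (-0.654, -0.384)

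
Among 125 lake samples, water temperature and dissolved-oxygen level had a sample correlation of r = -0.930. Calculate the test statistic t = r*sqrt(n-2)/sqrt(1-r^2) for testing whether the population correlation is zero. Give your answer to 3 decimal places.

1 − r² = 1 − 0.864900 = 0.135100;  √(1−r²) = 0.367560
√(n−2) = √123 = 11.090537
t = r·√(n−2)/√(1−r²) = -0.930 · 11.090537 / 0.367560 = -28.061

-28.061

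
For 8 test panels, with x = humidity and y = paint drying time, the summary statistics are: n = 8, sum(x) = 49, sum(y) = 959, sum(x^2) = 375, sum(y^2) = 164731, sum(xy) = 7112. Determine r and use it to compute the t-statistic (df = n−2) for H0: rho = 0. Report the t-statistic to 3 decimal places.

S_xy = nΣxy − ΣxΣy = 8·7112 − 49·959 = 56896 − 46991 = 9905
S_xx = nΣx² − (Σx)² = 8·375 − 49² = 3000 − 2401 = 599
S_yy = nΣy² − (Σy)² = 8·164731 − 959² = 1317848 − 919681 = 398167
r = S_xy / √(S_xx·S_yy) = 9905 / √(599·398167) = 9905 / √238502033 = 9905 / 15443.5110 = 0.6414
t = r·√(n−2)/√(1−r²) = 0.6414·√6 / √(1−0.411394) = 1.571103 / 0.767207 = 2.048

2.048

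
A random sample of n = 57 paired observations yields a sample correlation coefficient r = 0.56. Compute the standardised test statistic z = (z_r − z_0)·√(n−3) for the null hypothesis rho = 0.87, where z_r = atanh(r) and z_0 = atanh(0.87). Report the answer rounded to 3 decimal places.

z_r = atanh(0.56) = 0.632833,  z_0 = atanh(0.87) = 1.333080
SE = 1/√(n−3) = 1/√54 = 0.136083
z = (z_r − z_0)/SE = (0.632833 − 1.333080) / 0.136083 = -0.700247 / 0.136083 = -5.146

-5.146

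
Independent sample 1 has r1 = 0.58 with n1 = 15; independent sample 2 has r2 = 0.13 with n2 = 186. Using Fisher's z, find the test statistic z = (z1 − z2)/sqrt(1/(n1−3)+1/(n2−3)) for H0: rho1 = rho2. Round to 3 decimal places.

Fisher z-transforms: z1 = atanh(0.58) = 0.662463, z2 = atanh(0.13) = 0.130740; difference d = 0.531723
Var(d) = 1/12 + 1/183 = 0.0833333 + 0.0054645 = 0.0887978
z = d/√Var(d) = 0.531723 / √0.0887978 = 0.531723 / 0.297990 = 1.784

1.784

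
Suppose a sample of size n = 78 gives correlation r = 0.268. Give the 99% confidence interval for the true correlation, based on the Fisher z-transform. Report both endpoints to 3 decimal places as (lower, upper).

(-0.023, 0.517)

z_r = atanh(0.268) = 0.274708;  SE = 1/√(n−3) = 1/√75 = 0.115470
z-limits: 0.274708 ± 2.576·0.115470 = 0.274708 ± 0.297451 = [-0.022743, 0.572159]
ρ-limits: (tanh -0.022743, tanh 0.572159) = (-0.023, 0.517)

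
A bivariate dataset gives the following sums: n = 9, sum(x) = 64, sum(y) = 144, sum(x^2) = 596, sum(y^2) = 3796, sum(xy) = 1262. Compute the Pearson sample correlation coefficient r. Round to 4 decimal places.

0.5191

Numerator: nΣxy − (Σx)(Σy) = 9·1262 − (64)(144) = 2142
Denominator: √[(nΣx²−(Σx)²)(nΣy²−(Σy)²)]
  nΣx²−(Σx)² = 9·596 − 4096 = 1268;  nΣy²−(Σy)² = 9·3796 − 20736 = 13428
  √(1268·13428) = √17026704 = 4126.3427
r = 2142 / 4126.3427 = 0.5191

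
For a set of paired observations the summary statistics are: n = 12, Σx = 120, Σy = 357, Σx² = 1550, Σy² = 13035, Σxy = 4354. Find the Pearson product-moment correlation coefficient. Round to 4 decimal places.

S_xy = nΣxy − ΣxΣy = 12·4354 − 120·357 = 52248 − 42840 = 9408
S_xx = nΣx² − (Σx)² = 12·1550 − 120² = 18600 − 14400 = 4200
S_yy = nΣy² − (Σy)² = 12·13035 − 357² = 156420 − 127449 = 28971
r = S_xy / √(S_xx·S_yy) = 9408 / √(4200·28971) = 9408 / √121678200 = 9408 / 11030.7842 = 0.8529

0.8529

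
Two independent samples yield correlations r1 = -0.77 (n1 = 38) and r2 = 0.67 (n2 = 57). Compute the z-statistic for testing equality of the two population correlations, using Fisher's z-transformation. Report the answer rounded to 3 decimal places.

z1 = atanh(-0.77) = -1.020328,  z2 = atanh(0.67) = 0.810743
SE = √(1/(n1−3) + 1/(n2−3)) = √(1/35 + 1/54) = √(0.0285714 + 0.0185185) = √0.0470899 = 0.217002
z = (z1 − z2)/SE = (-1.020328 − 0.810743) / 0.217002 = -1.831071 / 0.217002 = -8.438

-8.438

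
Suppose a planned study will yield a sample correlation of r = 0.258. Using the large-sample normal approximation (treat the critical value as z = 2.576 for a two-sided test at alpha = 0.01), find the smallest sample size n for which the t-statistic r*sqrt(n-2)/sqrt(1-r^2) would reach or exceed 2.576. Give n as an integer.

r√(n−2)/√(1−r²) ≥ 2.576  ⇔  n−2 ≥ (2.576)²·(1−r²)/r²
(1−r²)/r² = (1−0.066564)/0.066564 = 14.0231
n ≥ 2 + 6.635776·14.0231 = 2 + 93.0542 = 95.0542
⌈95.0542⌉ = 96

96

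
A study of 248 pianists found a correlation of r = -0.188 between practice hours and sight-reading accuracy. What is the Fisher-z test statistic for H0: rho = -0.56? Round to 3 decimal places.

z_r = atanh(-0.188) = -0.190263,  z_0 = atanh(-0.56) = -0.632833
SE = 1/√(n−3) = 1/√245 = 0.063888
z = (z_r − z_0)/SE = (-0.190263 − (-0.632833)) / 0.063888 = 0.442570 / 0.063888 = 6.927

6.927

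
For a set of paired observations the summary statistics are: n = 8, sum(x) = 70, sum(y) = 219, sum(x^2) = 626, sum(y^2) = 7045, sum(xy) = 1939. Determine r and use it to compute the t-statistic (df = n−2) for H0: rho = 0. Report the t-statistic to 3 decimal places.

0.477

Numerator: nΣxy − (Σx)(Σy) = 8·1939 − (70)(219) = 182
Denominator: √[(nΣx²−(Σx)²)(nΣy²−(Σy)²)]
  nΣx²−(Σx)² = 8·626 − 4900 = 108;  nΣy²−(Σy)² = 8·7045 − 47961 = 8399
  √(108·8399) = √907092 = 952.4138
r = 182 / 952.4138 = 0.1911
t = r·√(n−2)/√(1−r²) = 0.1911·√6 / √(1−0.036519) = 0.468097 / 0.981571 = 0.477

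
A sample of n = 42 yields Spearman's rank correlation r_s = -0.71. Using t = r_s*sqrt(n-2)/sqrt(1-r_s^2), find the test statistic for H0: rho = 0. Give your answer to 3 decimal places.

-6.377

t = r_s·√(n−2) / √(1−r_s²) with r_s = -0.71, n = 42
  = -0.71·√40 / √(1 − 0.5041)
  = -0.71·6.324555 / 0.704202
  = -4.490434 / 0.704202 = -6.377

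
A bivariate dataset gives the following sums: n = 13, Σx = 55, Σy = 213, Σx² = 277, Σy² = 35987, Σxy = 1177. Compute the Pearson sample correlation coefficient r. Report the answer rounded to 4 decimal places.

S_xy = nΣxy − ΣxΣy = 13·1177 − 55·213 = 15301 − 11715 = 3586
S_xx = nΣx² − (Σx)² = 13·277 − 55² = 3601 − 3025 = 576
S_yy = nΣy² − (Σy)² = 13·35987 − 213² = 467831 − 45369 = 422462
r = S_xy / √(S_xx·S_yy) = 3586 / √(576·422462) = 3586 / √243338112 = 3586 / 15599.2984 = 0.2299

0.2299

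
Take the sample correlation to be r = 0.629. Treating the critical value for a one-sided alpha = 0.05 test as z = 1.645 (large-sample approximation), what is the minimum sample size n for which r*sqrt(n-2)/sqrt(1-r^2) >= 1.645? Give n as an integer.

Need r·√(n−2)/√(1−r²) ≥ 1.645
√(n−2) ≥ 1.645·√(1−0.395641) / 0.629 = 1.645·0.777405 / 0.629 = 2.0331
n−2 ≥ 4.1335  ⇒  n ≥ 6.1335
Smallest integer n = 7

7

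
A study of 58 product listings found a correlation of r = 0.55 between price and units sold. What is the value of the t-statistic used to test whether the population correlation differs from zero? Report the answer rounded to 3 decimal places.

4.928

t = r·√(n−2) / √(1−r²) with r = 0.55, n = 58
  = 0.55·√56 / √(1 − 0.3025)
  = 0.55·7.483315 / 0.835165
  = 4.115823 / 0.835165 = 4.928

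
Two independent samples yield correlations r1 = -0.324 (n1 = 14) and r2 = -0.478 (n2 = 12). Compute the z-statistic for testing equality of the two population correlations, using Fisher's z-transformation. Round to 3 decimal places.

0.410

z1 = atanh(-0.324) = -0.336110,  z2 = atanh(-0.478) = -0.520389
SE = √(1/(n1−3) + 1/(n2−3)) = √(1/11 + 1/9) = √(0.0909091 + 0.1111111) = √0.2020202 = 0.449467
z = (z1 − z2)/SE = (-0.336110 − (-0.520389)) / 0.449467 = 0.184279 / 0.449467 = 0.410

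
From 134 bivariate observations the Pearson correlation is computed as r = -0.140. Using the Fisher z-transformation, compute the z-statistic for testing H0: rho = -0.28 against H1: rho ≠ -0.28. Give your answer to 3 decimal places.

z_r = atanh(-0.140) = -0.140926,  z_0 = atanh(-0.28) = -0.287682
SE = 1/√(n−3) = 1/√131 = 0.087370
z = (z_r − z_0)/SE = (-0.140926 − (-0.287682)) / 0.087370 = 0.146756 / 0.087370 = 1.680

1.680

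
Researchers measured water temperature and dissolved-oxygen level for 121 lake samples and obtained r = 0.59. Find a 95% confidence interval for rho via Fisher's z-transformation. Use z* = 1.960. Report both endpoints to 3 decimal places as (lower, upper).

Fisher z: z_r = atanh(r) = ½·ln((1+0.59)/(1−0.59)) = 0.677666
SE(z) = 1/√(n−3) = 1/√118 = 0.092057
95% ⇒ z* = 1.960; margin = 1.960·0.092057 = 0.180432
CI on z-scale: (0.497234, 0.858098)
Back-transform: tanh(0.497234) = 0.459939, tanh(0.858098) = 0.695276

(0.460, 0.695)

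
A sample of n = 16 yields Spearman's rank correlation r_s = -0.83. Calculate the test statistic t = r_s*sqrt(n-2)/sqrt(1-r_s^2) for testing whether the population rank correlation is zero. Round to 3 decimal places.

-5.568

t = r_s·√(n−2) / √(1−r_s²) with r_s = -0.83, n = 16
  = -0.83·√14 / √(1 − 0.6889)
  = -0.83·3.741657 / 0.557763
  = -3.105575 / 0.557763 = -5.568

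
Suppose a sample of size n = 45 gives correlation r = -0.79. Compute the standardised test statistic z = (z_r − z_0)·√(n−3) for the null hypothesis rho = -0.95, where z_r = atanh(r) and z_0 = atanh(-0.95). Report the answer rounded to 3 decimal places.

z_r = atanh(-0.79) = -1.071432,  z_0 = atanh(-0.95) = -1.831781
SE = 1/√(n−3) = 1/√42 = 0.154303
z = (z_r − z_0)/SE = (-1.071432 − (-1.831781)) / 0.154303 = 0.760349 / 0.154303 = 4.928

4.928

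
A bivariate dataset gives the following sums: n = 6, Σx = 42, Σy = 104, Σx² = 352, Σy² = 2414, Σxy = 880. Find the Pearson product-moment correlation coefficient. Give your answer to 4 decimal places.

S_xy = nΣxy − ΣxΣy = 6·880 − 42·104 = 5280 − 4368 = 912
S_xx = nΣx² − (Σx)² = 6·352 − 42² = 2112 − 1764 = 348
S_yy = nΣy² − (Σy)² = 6·2414 − 104² = 14484 − 10816 = 3668
r = S_xy / √(S_xx·S_yy) = 912 / √(348·3668) = 912 / √1276464 = 912 / 1129.8071 = 0.8072

0.8072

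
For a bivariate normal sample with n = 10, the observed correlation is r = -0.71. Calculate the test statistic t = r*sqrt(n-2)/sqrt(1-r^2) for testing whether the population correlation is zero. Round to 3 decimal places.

t = r·√(n−2) / √(1−r²) with r = -0.71, n = 10
  = -0.71·√8 / √(1 − 0.5041)
  = -0.71·2.828427 / 0.704202
  = -2.008183 / 0.704202 = -2.852

-2.852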